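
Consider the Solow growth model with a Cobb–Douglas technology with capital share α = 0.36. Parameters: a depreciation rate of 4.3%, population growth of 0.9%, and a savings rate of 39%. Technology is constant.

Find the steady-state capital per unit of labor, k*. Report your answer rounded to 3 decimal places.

At the steady state, Δk = 0, so s·k^α = (n + δ)·k.
Dividing both sides by k: k^(1−α) = s / (n + δ).
k^0.64 = 0.39 / (0.009 + 0.043) = 0.39 / 0.052 = 7.5000
k* = 7.5000^(1/0.64) ≈ 23.2961

k* ≈ 23.296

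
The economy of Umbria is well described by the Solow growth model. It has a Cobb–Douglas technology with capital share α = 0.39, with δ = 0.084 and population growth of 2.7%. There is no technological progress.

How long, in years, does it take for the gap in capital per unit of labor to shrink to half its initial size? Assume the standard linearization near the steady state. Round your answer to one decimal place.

half-life ≈ 10.2 years

Near the steady state the convergence rate is λ = (1 − α)(n + δ).
λ = (1 − 0.39) × 0.111 = 0.61 × 0.111 = 0.06771
Half-life = ln 2 / λ = 0.6931 / 0.06771 ≈ 10.24 years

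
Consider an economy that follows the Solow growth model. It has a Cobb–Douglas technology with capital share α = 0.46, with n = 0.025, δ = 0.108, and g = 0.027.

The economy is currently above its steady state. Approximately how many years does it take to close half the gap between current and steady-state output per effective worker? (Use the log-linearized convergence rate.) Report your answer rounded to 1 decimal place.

Near the steady state the convergence rate is λ = (1 − α)(n + g + δ).
λ = (1 − 0.46) × 0.160 = 0.54 × 0.160 = 0.0864
Half-life = ln 2 / λ = 0.6931 / 0.0864 ≈ 8.02 years

t_½ ≈ 8.0 years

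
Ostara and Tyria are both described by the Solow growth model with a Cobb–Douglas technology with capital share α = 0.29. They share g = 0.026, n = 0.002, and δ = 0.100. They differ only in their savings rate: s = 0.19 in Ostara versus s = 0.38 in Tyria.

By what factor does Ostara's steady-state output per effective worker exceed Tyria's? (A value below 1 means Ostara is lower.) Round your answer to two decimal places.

Steady-state y* = [s/(n + g + δ)]^(α/(1−α)), so the ratio is [ (s_O/(n + g + δ)_O) / (s_T/(n + g + δ)_T) ]^0.4085.
s_O/(n + g + δ)_O = 0.19/0.128 = 1.4844; s_T/(n + g + δ)_T = 0.38/0.128 = 2.9688.
Ratio = (1.4844/2.9688)^0.4085 = 0.5000^0.4085 ≈ 0.7534

ratio ≈ 0.75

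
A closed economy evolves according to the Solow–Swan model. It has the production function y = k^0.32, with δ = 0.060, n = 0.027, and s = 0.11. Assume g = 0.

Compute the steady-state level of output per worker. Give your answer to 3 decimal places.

In steady state, investment equals break-even investment: s·k^α = (n + δ)·k.
Rearranging, k^(1−α) = s / (n + δ).
k^0.68 = 0.11 / (0.027 + 0.060) = 0.11 / 0.087 = 1.2644
k* = 1.2644^(1/0.68) ≈ 1.4120
y* = (k*)^α = 1.4120^0.32 ≈ 1.1167

y* ≈ 1.117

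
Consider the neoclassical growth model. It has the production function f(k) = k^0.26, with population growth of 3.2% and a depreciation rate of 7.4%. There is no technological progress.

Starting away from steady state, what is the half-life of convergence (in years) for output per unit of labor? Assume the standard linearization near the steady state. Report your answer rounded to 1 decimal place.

half-life ≈ 8.8 years

Near the steady state the convergence rate is λ = (1 − α)(n + δ).
λ = (1 − 0.26) × 0.106 = 0.74 × 0.106 = 0.07844
Half-life = ln 2 / λ = 0.6931 / 0.07844 ≈ 8.84 years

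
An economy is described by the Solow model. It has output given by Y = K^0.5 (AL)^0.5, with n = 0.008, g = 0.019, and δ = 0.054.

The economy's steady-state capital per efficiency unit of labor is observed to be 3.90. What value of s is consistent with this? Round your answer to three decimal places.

s ≈ 0.160

At the steady state, Δk = 0, so s·k^α = (n + g + δ)·k.
So s / (n + g + δ) = (k*)^(1−α) = 3.90^0.5 = 1.9748.
Therefore s = 1.9748 × (n + g + δ) = 1.9748 × 0.081 = 0.1600.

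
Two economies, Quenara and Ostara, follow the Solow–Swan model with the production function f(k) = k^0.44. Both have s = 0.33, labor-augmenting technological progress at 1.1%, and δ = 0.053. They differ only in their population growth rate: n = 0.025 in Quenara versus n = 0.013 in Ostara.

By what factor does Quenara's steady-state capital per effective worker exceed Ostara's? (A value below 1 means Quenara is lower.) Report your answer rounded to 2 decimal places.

k*_Q / k*_O ≈ 0.77

Steady-state k* = [s/(n + g + δ)]^(1/(1−α)), so the ratio is [ (s_Q/(n + g + δ)_Q) / (s_O/(n + g + δ)_O) ]^1.7857.
s_Q/(n + g + δ)_Q = 0.33/0.089 = 3.7079; s_O/(n + g + δ)_O = 0.33/0.077 = 4.2857.
Ratio = (3.7079/4.2857)^1.7857 = 0.8652^1.7857 ≈ 0.7722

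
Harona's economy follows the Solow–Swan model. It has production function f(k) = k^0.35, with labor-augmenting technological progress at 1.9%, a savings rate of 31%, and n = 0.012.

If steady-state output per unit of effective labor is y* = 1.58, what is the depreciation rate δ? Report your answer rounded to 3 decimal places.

δ ≈ 0.102

At the steady state, Δk = 0, so s·k^α = (n + g + δ)·k.
Since y* = [s/(n + g + δ)]^(α/(1−α)), we have s/(n + g + δ) = (y*)^((1−α)/α) = 1.58^1.8571 = 2.3384.
Therefore n + g + δ = s / 2.3384 = 0.31 / 2.3384 = 0.1326, so δ = 0.1326 − 0.031 = 0.1016.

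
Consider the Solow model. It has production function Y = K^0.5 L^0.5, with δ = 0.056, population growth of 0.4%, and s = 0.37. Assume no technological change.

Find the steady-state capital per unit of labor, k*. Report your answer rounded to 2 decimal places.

Steady state requires s·f(k) = (n + δ)·k, i.e. s·k^α = (n + δ)·k.
Rearranging, k^(1−α) = s / (n + δ).
k^0.5 = 0.37 / (0.004 + 0.056) = 0.37 / 0.060 = 6.1667
k* = 6.1667^(1/0.5) ≈ 38.0282

k* = 38.03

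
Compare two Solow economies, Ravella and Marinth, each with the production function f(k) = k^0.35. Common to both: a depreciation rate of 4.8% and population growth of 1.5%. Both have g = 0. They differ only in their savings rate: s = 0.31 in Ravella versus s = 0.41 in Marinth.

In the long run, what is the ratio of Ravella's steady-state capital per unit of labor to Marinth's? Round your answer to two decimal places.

Steady-state k* = [s/(n + δ)]^(1/(1−α)), so the ratio is [ (s_R/(n + δ)_R) / (s_M/(n + δ)_M) ]^1.5385.
s_R/(n + δ)_R = 0.31/0.063 = 4.9206; s_M/(n + δ)_M = 0.41/0.063 = 6.5079.
Ratio = (4.9206/6.5079)^1.5385 = 0.7561^1.5385 ≈ 0.6504

ratio ≈ 0.65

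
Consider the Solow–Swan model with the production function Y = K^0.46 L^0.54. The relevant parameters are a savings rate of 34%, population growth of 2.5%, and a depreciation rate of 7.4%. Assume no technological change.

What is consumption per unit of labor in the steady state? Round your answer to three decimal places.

c* ≈ 1.888

Steady state requires s·f(k) = (n + δ)·k, i.e. s·k^α = (n + δ)·k.
Rearranging, k^(1−α) = s / (n + δ).
k^0.54 = 0.34 / (0.025 + 0.074) = 0.34 / 0.099 = 3.4343
k* = 3.4343^(1/0.54) ≈ 9.8241
y* = (k*)^α = 9.8241^0.46 ≈ 2.8606
c* = (1 − s)·y* = (1 − 0.34) × 2.8606 ≈ 1.8880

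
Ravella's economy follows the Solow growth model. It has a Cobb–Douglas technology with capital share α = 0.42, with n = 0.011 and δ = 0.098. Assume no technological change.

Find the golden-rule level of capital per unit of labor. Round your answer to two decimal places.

The golden rule sets f'(k) = n + δ, i.e. α·k^(α−1) = n + δ.
So k^(1−α) = α / (n + δ) = 0.42 / 0.109 = 3.8532.
k_gold = 3.8532^(1/0.58) ≈ 10.2338

k_gold ≈ 10.23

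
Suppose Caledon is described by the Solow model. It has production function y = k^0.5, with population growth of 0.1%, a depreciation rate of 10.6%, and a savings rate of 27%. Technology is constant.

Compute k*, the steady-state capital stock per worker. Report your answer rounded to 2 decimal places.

At the steady state, Δk = 0, so s·k^α = (n + δ)·k.
Rearranging, k^(1−α) = s / (n + δ).
k^0.5 = 0.27 / (0.001 + 0.106) = 0.27 / 0.107 = 2.5234
k* = 2.5234^(1/0.5) ≈ 6.3675

k* ≈ 6.37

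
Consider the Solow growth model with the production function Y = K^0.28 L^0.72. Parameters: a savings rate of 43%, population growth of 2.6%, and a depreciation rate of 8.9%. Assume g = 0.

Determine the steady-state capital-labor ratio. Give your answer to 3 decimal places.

Steady state requires s·f(k) = (n + δ)·k, i.e. s·k^α = (n + δ)·k.
Dividing both sides by k: k^(1−α) = s / (n + δ).
k^0.72 = 0.43 / (0.026 + 0.089) = 0.43 / 0.115 = 3.7391
k* = 3.7391^(1/0.72) ≈ 6.2447

k* = 6.245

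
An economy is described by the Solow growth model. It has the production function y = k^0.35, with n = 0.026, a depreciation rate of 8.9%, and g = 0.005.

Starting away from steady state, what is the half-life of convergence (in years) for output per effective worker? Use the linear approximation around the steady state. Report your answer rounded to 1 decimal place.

about 8.9 years

Near the steady state the convergence rate is λ = (1 − α)(n + g + δ).
λ = (1 − 0.35) × 0.120 = 0.65 × 0.120 = 0.0780
Half-life = ln 2 / λ = 0.6931 / 0.0780 ≈ 8.89 years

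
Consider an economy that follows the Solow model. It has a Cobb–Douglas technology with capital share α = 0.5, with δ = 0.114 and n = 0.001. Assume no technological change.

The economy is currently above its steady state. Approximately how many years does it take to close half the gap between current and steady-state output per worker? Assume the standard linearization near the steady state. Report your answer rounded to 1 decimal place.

Near the steady state the convergence rate is λ = (1 − α)(n + δ).
λ = (1 − 0.5) × 0.115 = 0.5 × 0.115 = 0.0575
Half-life = ln 2 / λ = 0.6931 / 0.0575 ≈ 12.05 years

about 12.1 years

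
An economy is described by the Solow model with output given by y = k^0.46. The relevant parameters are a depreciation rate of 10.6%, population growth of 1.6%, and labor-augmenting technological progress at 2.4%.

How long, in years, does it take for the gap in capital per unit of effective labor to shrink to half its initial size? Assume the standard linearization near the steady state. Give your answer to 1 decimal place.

Near the steady state the convergence rate is λ = (1 − α)(n + g + δ).
λ = (1 − 0.46) × 0.146 = 0.54 × 0.146 = 0.07884
Half-life = ln 2 / λ = 0.6931 / 0.07884 ≈ 8.79 years

half-life ≈ 8.8 years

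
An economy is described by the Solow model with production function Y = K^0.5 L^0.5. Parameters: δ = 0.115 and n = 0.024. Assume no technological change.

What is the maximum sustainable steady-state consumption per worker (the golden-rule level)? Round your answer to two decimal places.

At the golden rule, f'(k) = n + δ, so α·k^(α−1) = n + δ and k_gold = (α/(n + δ))^(1/(1−α)).
k_gold = (0.5/0.139)^(1/0.5) = 3.5971^2 ≈ 12.9391
c_gold = f(k_gold) − (n + δ)·k_gold = 3.5971 − 0.139×12.9391 ≈ 1.7986

c_gold ≈ 1.80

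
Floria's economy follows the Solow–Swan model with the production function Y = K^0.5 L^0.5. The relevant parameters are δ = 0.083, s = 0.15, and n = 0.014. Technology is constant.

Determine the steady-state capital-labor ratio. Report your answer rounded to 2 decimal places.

k* = 2.39

At the steady state, Δk = 0, so s·k^α = (n + δ)·k.
Rearranging, k^(1−α) = s / (n + δ).
k^0.5 = 0.15 / (0.014 + 0.083) = 0.15 / 0.097 = 1.5464
k* = 1.5464^(1/0.5) ≈ 2.3914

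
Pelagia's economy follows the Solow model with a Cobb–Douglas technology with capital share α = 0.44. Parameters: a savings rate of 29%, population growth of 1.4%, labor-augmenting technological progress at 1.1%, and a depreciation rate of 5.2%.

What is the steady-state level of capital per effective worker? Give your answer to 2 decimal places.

In steady state, investment equals break-even investment: s·k^α = (n + g + δ)·k.
Dividing both sides by k: k^(1−α) = s / (n + g + δ).
k^0.56 = 0.29 / (0.014 + 0.011 + 0.052) = 0.29 / 0.077 = 3.7662
k* = 3.7662^(1/0.56) ≈ 10.6758

k* ≈ 10.68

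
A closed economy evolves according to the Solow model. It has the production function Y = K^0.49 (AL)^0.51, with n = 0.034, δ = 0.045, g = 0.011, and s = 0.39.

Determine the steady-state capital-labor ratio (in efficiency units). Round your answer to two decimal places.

k* ≈ 17.73

Steady state requires s·f(k) = (n + g + δ)·k, i.e. s·k^α = (n + g + δ)·k.
Rearranging, k^(1−α) = s / (n + g + δ).
k^0.51 = 0.39 / (0.034 + 0.011 + 0.045) = 0.39 / 0.090 = 4.3333
k* = 4.3333^(1/0.51) ≈ 17.7282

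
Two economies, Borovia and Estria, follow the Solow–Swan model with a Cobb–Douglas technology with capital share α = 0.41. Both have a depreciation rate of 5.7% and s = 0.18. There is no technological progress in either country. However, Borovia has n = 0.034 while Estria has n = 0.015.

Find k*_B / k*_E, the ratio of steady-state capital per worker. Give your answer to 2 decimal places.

ratio ≈ 0.67

Steady-state k* = [s/(n + δ)]^(1/(1−α)), so the ratio is [ (s_B/(n + δ)_B) / (s_E/(n + δ)_E) ]^1.6949.
s_B/(n + δ)_B = 0.18/0.091 = 1.9780; s_E/(n + δ)_E = 0.18/0.072 = 2.5000.
Ratio = (1.9780/2.5000)^1.6949 = 0.7912^1.6949 ≈ 0.6724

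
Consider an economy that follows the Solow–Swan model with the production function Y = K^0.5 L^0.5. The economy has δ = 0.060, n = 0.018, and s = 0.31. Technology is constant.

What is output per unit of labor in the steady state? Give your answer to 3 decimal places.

In steady state, investment equals break-even investment: s·k^α = (n + δ)·k.
Rearranging, k^(1−α) = s / (n + δ).
k^0.5 = 0.31 / (0.018 + 0.060) = 0.31 / 0.078 = 3.9744
k* = 3.9744^(1/0.5) ≈ 15.7959
y* = (k*)^α = 15.7959^0.5 ≈ 3.9744

y* ≈ 3.974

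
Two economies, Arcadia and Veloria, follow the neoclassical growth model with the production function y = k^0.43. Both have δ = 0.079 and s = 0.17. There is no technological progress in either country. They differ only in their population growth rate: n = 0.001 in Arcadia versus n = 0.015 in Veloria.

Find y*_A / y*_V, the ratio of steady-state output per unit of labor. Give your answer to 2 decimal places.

y*_A / y*_V ≈ 1.13

Steady-state y* = [s/(n + δ)]^(α/(1−α)), so the ratio is [ (s_A/(n + δ)_A) / (s_V/(n + δ)_V) ]^0.7544.
s_A/(n + δ)_A = 0.17/0.080 = 2.1250; s_V/(n + δ)_V = 0.17/0.094 = 1.8085.
Ratio = (2.1250/1.8085)^0.7544 = 1.1750^0.7544 ≈ 1.1294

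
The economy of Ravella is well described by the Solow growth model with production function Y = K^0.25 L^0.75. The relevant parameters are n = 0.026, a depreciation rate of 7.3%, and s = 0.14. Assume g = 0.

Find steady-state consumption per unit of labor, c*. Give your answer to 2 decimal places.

At the steady state, Δk = 0, so s·k^α = (n + δ)·k.
Dividing both sides by k: k^(1−α) = s / (n + δ).
k^0.75 = 0.14 / (0.026 + 0.073) = 0.14 / 0.099 = 1.4141
k* = 1.4141^(1/0.75) ≈ 1.5872
y* = (k*)^α = 1.5872^0.25 ≈ 1.1224
c* = (1 − s)·y* = (1 − 0.14) × 1.1224 ≈ 0.9653

c* = 0.97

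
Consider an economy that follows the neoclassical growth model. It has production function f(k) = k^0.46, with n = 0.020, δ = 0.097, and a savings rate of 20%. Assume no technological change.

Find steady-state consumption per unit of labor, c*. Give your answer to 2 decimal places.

c* ≈ 1.26

Steady state requires s·f(k) = (n + δ)·k, i.e. s·k^α = (n + δ)·k.
Dividing both sides by k: k^(1−α) = s / (n + δ).
k^0.54 = 0.20 / (0.020 + 0.097) = 0.20 / 0.117 = 1.7094
k* = 1.7094^(1/0.54) ≈ 2.6989
y* = (k*)^α = 2.6989^0.46 ≈ 1.5789
c* = (1 − s)·y* = (1 − 0.20) × 1.5789 ≈ 1.2631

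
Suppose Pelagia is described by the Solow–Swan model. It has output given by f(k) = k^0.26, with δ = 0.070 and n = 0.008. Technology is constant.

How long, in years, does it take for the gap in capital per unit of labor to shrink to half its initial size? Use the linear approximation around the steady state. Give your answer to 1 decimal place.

t_½ ≈ 12.0 years

Near the steady state the convergence rate is λ = (1 − α)(n + δ).
λ = (1 − 0.26) × 0.078 = 0.74 × 0.078 = 0.05772
Half-life = ln 2 / λ = 0.6931 / 0.05772 ≈ 12.01 years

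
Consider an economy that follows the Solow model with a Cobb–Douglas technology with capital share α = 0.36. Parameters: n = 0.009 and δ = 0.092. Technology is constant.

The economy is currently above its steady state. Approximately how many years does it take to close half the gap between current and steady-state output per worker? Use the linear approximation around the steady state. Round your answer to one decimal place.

Near the steady state the convergence rate is λ = (1 − α)(n + δ).
λ = (1 − 0.36) × 0.101 = 0.64 × 0.101 = 0.06464
Half-life = ln 2 / λ = 0.6931 / 0.06464 ≈ 10.72 years

t_½ ≈ 10.7 years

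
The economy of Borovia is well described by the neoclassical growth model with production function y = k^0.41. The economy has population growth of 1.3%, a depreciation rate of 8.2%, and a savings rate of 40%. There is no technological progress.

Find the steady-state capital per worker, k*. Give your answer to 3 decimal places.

At the steady state, Δk = 0, so s·k^α = (n + δ)·k.
Dividing both sides by k: k^(1−α) = s / (n + δ).
k^0.59 = 0.40 / (0.013 + 0.082) = 0.40 / 0.095 = 4.2105
k* = 4.2105^(1/0.59) ≈ 11.4339

k* = 11.434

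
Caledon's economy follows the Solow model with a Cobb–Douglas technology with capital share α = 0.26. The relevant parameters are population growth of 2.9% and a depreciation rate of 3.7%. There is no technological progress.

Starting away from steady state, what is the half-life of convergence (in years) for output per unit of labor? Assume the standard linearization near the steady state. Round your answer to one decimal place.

Near the steady state the convergence rate is λ = (1 − α)(n + δ).
λ = (1 − 0.26) × 0.066 = 0.74 × 0.066 = 0.04884
Half-life = ln 2 / λ = 0.6931 / 0.04884 ≈ 14.19 years

half-life ≈ 14.2 years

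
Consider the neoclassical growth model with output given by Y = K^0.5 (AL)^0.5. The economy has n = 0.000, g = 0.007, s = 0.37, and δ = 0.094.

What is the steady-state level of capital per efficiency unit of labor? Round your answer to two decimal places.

k* = 13.42

In steady state, investment equals break-even investment: s·k^α = (n + g + δ)·k.
Dividing both sides by k: k^(1−α) = s / (n + g + δ).
k^0.5 = 0.37 / (0.000 + 0.007 + 0.094) = 0.37 / 0.101 = 3.6634
k* = 3.6634^(1/0.5) ≈ 13.4205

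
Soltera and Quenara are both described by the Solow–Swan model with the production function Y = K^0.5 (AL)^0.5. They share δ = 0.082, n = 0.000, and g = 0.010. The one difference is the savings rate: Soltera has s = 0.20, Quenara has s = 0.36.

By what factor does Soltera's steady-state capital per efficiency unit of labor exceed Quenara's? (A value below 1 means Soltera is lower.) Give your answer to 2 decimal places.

Steady-state k* = [s/(n + g + δ)]^(1/(1−α)), so the ratio is [ (s_S/(n + g + δ)_S) / (s_Q/(n + g + δ)_Q) ]^2.
s_S/(n + g + δ)_S = 0.20/0.092 = 2.1739; s_Q/(n + g + δ)_Q = 0.36/0.092 = 3.9130.
Ratio = (2.1739/3.9130)^2 = 0.5556^2 ≈ 0.3087

ratio ≈ 0.31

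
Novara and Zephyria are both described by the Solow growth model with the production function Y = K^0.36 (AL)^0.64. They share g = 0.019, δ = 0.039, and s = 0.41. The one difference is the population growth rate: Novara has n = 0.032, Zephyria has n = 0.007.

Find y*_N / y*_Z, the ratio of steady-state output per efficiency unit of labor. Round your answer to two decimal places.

Steady-state y* = [s/(n + g + δ)]^(α/(1−α)), so the ratio is [ (s_N/(n + g + δ)_N) / (s_Z/(n + g + δ)_Z) ]^0.5625.
s_N/(n + g + δ)_N = 0.41/0.090 = 4.5556; s_Z/(n + g + δ)_Z = 0.41/0.065 = 6.3077.
Ratio = (4.5556/6.3077)^0.5625 = 0.7222^0.5625 ≈ 0.8327

ratio ≈ 0.83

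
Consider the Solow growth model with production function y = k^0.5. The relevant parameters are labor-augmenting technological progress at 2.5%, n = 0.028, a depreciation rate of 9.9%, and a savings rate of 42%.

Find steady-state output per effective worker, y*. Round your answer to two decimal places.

In steady state, investment equals break-even investment: s·k^α = (n + g + δ)·k.
Dividing both sides by k: k^(1−α) = s / (n + g + δ).
k^0.5 = 0.42 / (0.028 + 0.025 + 0.099) = 0.42 / 0.152 = 2.7632
k* = 2.7632^(1/0.5) ≈ 7.6353
y* = (k*)^α = 7.6353^0.5 ≈ 2.7632

y* ≈ 2.76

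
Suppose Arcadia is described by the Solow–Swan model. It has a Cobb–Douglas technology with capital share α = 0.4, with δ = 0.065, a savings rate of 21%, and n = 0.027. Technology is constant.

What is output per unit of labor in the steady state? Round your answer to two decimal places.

Steady state requires s·f(k) = (n + δ)·k, i.e. s·k^α = (n + δ)·k.
Dividing both sides by k: k^(1−α) = s / (n + δ).
k^0.6 = 0.21 / (0.027 + 0.065) = 0.21 / 0.092 = 2.2826
k* = 2.2826^(1/0.6) ≈ 3.9572
y* = (k*)^α = 3.9572^0.4 ≈ 1.7336

y* ≈ 1.73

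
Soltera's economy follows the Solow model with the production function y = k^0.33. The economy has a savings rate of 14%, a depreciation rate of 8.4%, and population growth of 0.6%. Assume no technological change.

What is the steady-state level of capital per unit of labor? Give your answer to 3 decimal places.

In steady state, investment equals break-even investment: s·k^α = (n + δ)·k.
Rearranging, k^(1−α) = s / (n + δ).
k^0.67 = 0.14 / (0.006 + 0.084) = 0.14 / 0.090 = 1.5556
k* = 1.5556^(1/0.67) ≈ 1.9338

k* ≈ 1.934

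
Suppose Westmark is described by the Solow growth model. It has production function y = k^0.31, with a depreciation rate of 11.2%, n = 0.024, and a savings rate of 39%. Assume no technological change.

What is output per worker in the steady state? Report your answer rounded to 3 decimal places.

y* = 1.605

At the steady state, Δk = 0, so s·k^α = (n + δ)·k.
Rearranging, k^(1−α) = s / (n + δ).
k^0.69 = 0.39 / (0.024 + 0.112) = 0.39 / 0.136 = 2.8676
k* = 2.8676^(1/0.69) ≈ 4.6033
y* = (k*)^α = 4.6033^0.31 ≈ 1.6053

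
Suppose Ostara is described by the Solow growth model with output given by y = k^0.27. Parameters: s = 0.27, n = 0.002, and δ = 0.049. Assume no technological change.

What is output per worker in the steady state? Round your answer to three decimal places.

y* = 1.852

In steady state, investment equals break-even investment: s·k^α = (n + δ)·k.
Rearranging, k^(1−α) = s / (n + δ).
k^0.73 = 0.27 / (0.002 + 0.049) = 0.27 / 0.051 = 5.2941
k* = 5.2941^(1/0.73) ≈ 9.8061
y* = (k*)^α = 9.8061^0.27 ≈ 1.8523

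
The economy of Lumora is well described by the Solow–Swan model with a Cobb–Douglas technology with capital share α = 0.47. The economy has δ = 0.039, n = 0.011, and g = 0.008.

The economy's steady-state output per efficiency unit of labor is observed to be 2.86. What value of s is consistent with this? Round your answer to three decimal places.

Steady state requires s·f(k) = (n + g + δ)·k, i.e. s·k^α = (n + g + δ)·k.
Since y* = [s/(n + g + δ)]^(α/(1−α)), we have s/(n + g + δ) = (y*)^((1−α)/α) = 2.86^1.1277 = 3.2707.
Therefore s = 3.2707 × (n + g + δ) = 3.2707 × 0.058 = 0.1897.

s ≈ 0.190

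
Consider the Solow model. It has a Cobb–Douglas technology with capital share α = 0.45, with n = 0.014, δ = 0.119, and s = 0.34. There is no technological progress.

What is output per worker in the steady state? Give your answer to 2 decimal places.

y* ≈ 2.16

At the steady state, Δk = 0, so s·k^α = (n + δ)·k.
Rearranging, k^(1−α) = s / (n + δ).
k^0.55 = 0.34 / (0.014 + 0.119) = 0.34 / 0.133 = 2.5564
k* = 2.5564^(1/0.55) ≈ 5.5099
y* = (k*)^α = 5.5099^0.45 ≈ 2.1553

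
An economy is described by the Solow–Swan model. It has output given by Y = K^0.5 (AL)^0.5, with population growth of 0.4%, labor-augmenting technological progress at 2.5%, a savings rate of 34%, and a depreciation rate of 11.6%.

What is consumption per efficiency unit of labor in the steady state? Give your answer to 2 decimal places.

c* = 1.55

In steady state, investment equals break-even investment: s·k^α = (n + g + δ)·k.
Rearranging, k^(1−α) = s / (n + g + δ).
k^0.5 = 0.34 / (0.004 + 0.025 + 0.116) = 0.34 / 0.145 = 2.3448
k* = 2.3448^(1/0.5) ≈ 5.4981
y* = (k*)^α = 5.4981^0.5 ≈ 2.3448
c* = (1 − s)·y* = (1 − 0.34) × 2.3448 ≈ 1.5476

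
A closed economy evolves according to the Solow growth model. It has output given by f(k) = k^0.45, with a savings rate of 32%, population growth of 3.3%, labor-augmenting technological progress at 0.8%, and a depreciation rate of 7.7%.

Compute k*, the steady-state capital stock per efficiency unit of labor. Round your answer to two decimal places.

In steady state, investment equals break-even investment: s·k^α = (n + g + δ)·k.
Dividing both sides by k: k^(1−α) = s / (n + g + δ).
k^0.55 = 0.32 / (0.033 + 0.008 + 0.077) = 0.32 / 0.118 = 2.7119
k* = 2.7119^(1/0.55) ≈ 6.1344

k* = 6.13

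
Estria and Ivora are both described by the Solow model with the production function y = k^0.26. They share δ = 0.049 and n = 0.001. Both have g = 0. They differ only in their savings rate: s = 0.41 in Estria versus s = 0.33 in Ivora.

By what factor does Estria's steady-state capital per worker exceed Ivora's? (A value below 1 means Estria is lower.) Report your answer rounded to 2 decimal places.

Steady-state k* = [s/(n + δ)]^(1/(1−α)), so the ratio is [ (s_E/(n + δ)_E) / (s_I/(n + δ)_I) ]^1.3514.
s_E/(n + δ)_E = 0.41/0.050 = 8.2000; s_I/(n + δ)_I = 0.33/0.050 = 6.6000.
Ratio = (8.2000/6.6000)^1.3514 = 1.2424^1.3514 ≈ 1.3409

k*_E / k*_I ≈ 1.34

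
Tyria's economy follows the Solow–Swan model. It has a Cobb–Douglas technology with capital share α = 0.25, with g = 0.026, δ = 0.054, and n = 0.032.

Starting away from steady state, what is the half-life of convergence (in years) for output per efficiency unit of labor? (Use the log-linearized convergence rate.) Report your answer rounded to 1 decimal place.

Near the steady state the convergence rate is λ = (1 − α)(n + g + δ).
λ = (1 − 0.25) × 0.112 = 0.75 × 0.112 = 0.0840
Half-life = ln 2 / λ = 0.6931 / 0.0840 ≈ 8.25 years

t_½ ≈ 8.3 years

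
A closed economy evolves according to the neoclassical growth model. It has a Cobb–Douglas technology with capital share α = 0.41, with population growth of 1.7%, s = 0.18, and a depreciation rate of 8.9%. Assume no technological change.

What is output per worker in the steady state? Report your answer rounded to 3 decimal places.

At the steady state, Δk = 0, so s·k^α = (n + δ)·k.
Dividing both sides by k: k^(1−α) = s / (n + δ).
k^0.59 = 0.18 / (0.017 + 0.089) = 0.18 / 0.106 = 1.6981
k* = 1.6981^(1/0.59) ≈ 2.4534
y* = (k*)^α = 2.4534^0.41 ≈ 1.4448

y* = 1.445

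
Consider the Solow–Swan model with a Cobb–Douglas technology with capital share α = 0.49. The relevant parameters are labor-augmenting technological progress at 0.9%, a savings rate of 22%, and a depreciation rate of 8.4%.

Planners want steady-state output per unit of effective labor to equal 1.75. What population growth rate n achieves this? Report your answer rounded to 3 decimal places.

n ≈ 0.030

Steady state requires s·f(k) = (n + g + δ)·k, i.e. s·k^α = (n + g + δ)·k.
Since y* = [s/(n + g + δ)]^(α/(1−α)), we have s/(n + g + δ) = (y*)^((1−α)/α) = 1.75^1.0408 = 1.7904.
Therefore n + g + δ = s / 1.7904 = 0.22 / 1.7904 = 0.1229, so n = 0.1229 − 0.093 = 0.0299.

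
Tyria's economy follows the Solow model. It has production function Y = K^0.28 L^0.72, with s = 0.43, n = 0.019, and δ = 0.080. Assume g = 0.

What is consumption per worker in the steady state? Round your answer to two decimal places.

c* = 1.01

At the steady state, Δk = 0, so s·k^α = (n + δ)·k.
Rearranging, k^(1−α) = s / (n + δ).
k^0.72 = 0.43 / (0.019 + 0.080) = 0.43 / 0.099 = 4.3434
k* = 4.3434^(1/0.72) ≈ 7.6891
y* = (k*)^α = 7.6891^0.28 ≈ 1.7703
c* = (1 − s)·y* = (1 − 0.43) × 1.7703 ≈ 1.0091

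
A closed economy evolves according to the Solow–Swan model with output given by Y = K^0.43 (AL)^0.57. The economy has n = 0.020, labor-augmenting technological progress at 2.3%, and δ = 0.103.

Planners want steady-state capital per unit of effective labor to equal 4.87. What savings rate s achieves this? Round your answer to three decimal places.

Steady state requires s·f(k) = (n + g + δ)·k, i.e. s·k^α = (n + g + δ)·k.
So s / (n + g + δ) = (k*)^(1−α) = 4.87^0.57 = 2.4654.
Therefore s = 2.4654 × (n + g + δ) = 2.4654 × 0.146 = 0.3599.

s ≈ 0.360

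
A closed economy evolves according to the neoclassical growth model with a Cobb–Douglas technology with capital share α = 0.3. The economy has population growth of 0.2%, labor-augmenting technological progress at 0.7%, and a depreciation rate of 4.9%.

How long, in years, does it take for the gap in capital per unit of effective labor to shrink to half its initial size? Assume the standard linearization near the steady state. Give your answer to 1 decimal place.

half-life ≈ 17.1 years

Near the steady state the convergence rate is λ = (1 − α)(n + g + δ).
λ = (1 − 0.3) × 0.058 = 0.7 × 0.058 = 0.0406
Half-life = ln 2 / λ = 0.6931 / 0.0406 ≈ 17.07 years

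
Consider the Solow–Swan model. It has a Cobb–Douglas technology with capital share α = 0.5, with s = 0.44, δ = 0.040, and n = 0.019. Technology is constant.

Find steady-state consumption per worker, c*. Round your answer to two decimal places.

c* ≈ 4.18

In steady state, investment equals break-even investment: s·k^α = (n + δ)·k.
Dividing both sides by k: k^(1−α) = s / (n + δ).
k^0.5 = 0.44 / (0.019 + 0.040) = 0.44 / 0.059 = 7.4576
k* = 7.4576^(1/0.5) ≈ 55.6158
y* = (k*)^α = 55.6158^0.5 ≈ 7.4576
c* = (1 − s)·y* = (1 − 0.44) × 7.4576 ≈ 4.1763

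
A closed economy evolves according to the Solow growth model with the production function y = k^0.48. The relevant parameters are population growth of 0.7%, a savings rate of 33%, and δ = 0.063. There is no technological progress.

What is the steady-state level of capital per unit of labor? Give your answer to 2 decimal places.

In steady state, investment equals break-even investment: s·k^α = (n + δ)·k.
Dividing both sides by k: k^(1−α) = s / (n + δ).
k^0.52 = 0.33 / (0.007 + 0.063) = 0.33 / 0.070 = 4.7143
k* = 4.7143^(1/0.52) ≈ 19.7257

k* = 19.73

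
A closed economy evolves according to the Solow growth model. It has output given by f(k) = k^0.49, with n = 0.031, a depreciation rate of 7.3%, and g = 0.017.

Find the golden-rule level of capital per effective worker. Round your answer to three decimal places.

k_gold ≈ 15.524

The golden rule sets f'(k) = n + g + δ, i.e. α·k^(α−1) = n + g + δ.
So k^(1−α) = α / (n + g + δ) = 0.49 / 0.121 = 4.0496.
k_gold = 4.0496^(1/0.51) ≈ 15.5240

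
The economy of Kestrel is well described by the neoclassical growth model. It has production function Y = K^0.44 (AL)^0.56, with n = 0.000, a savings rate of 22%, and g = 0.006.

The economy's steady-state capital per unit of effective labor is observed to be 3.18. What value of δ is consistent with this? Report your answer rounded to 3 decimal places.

Steady state requires s·f(k) = (n + g + δ)·k, i.e. s·k^α = (n + g + δ)·k.
So s / (n + g + δ) = (k*)^(1−α) = 3.18^0.56 = 1.9114.
Therefore n + g + δ = s / 1.9114 = 0.22 / 1.9114 = 0.1151, so δ = 0.1151 − 0.006 = 0.1091.

δ ≈ 0.109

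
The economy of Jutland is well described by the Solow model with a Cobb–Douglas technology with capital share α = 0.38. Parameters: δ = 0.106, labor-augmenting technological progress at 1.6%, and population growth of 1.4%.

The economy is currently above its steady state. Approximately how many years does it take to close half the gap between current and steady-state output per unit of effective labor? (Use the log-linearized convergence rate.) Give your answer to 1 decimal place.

half-life ≈ 8.2 years

Near the steady state the convergence rate is λ = (1 − α)(n + g + δ).
λ = (1 − 0.38) × 0.136 = 0.62 × 0.136 = 0.08432
Half-life = ln 2 / λ = 0.6931 / 0.08432 ≈ 8.22 years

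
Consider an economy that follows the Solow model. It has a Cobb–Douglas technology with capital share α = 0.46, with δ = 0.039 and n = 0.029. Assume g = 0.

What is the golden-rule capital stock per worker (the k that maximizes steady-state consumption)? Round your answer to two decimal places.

k_gold ≈ 34.47

The golden rule sets f'(k) = n + δ, i.e. α·k^(α−1) = n + δ.
So k^(1−α) = α / (n + δ) = 0.46 / 0.068 = 6.7647.
k_gold = 6.7647^(1/0.54) ≈ 34.4744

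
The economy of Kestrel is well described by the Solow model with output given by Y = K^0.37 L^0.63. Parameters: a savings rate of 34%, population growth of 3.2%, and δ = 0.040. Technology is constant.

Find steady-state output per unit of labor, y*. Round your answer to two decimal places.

y* ≈ 2.49

In steady state, investment equals break-even investment: s·k^α = (n + δ)·k.
Rearranging, k^(1−α) = s / (n + δ).
k^0.63 = 0.34 / (0.032 + 0.040) = 0.34 / 0.072 = 4.7222
k* = 4.7222^(1/0.63) ≈ 11.7509
y* = (k*)^α = 11.7509^0.37 ≈ 2.4884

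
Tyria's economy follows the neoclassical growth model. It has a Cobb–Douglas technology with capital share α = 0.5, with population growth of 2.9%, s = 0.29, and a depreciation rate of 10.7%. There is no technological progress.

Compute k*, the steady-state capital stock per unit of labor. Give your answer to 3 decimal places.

k* ≈ 4.547

Steady state requires s·f(k) = (n + δ)·k, i.e. s·k^α = (n + δ)·k.
Rearranging, k^(1−α) = s / (n + δ).
k^0.5 = 0.29 / (0.029 + 0.107) = 0.29 / 0.136 = 2.1324
k* = 2.1324^(1/0.5) ≈ 4.5471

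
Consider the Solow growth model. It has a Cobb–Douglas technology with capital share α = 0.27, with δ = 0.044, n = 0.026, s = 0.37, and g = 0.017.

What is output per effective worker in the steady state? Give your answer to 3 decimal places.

y* = 1.708

Steady state requires s·f(k) = (n + g + δ)·k, i.e. s·k^α = (n + g + δ)·k.
Dividing both sides by k: k^(1−α) = s / (n + g + δ).
k^0.73 = 0.37 / (0.026 + 0.017 + 0.044) = 0.37 / 0.087 = 4.2529
k* = 4.2529^(1/0.73) ≈ 7.2646
y* = (k*)^α = 7.2646^0.27 ≈ 1.7082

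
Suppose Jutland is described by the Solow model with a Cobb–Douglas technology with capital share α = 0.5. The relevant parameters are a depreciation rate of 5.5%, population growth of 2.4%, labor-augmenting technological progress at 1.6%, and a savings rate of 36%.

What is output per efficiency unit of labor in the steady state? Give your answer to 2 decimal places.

y* = 3.79

In steady state, investment equals break-even investment: s·k^α = (n + g + δ)·k.
Rearranging, k^(1−α) = s / (n + g + δ).
k^0.5 = 0.36 / (0.024 + 0.016 + 0.055) = 0.36 / 0.095 = 3.7895
k* = 3.7895^(1/0.5) ≈ 14.3603
y* = (k*)^α = 14.3603^0.5 ≈ 3.7895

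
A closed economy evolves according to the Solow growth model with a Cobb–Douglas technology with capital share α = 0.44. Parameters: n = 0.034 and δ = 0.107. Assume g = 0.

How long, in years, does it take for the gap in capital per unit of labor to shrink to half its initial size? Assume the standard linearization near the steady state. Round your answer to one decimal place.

Near the steady state the convergence rate is λ = (1 − α)(n + δ).
λ = (1 − 0.44) × 0.141 = 0.56 × 0.141 = 0.07896
Half-life = ln 2 / λ = 0.6931 / 0.07896 ≈ 8.78 years

half-life ≈ 8.8 years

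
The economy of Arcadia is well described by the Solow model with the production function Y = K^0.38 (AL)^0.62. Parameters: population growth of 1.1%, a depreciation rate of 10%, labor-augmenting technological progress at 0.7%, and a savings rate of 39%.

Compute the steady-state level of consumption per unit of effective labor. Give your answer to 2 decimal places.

Steady state requires s·f(k) = (n + g + δ)·k, i.e. s·k^α = (n + g + δ)·k.
Rearranging, k^(1−α) = s / (n + g + δ).
k^0.62 = 0.39 / (0.011 + 0.007 + 0.100) = 0.39 / 0.118 = 3.3051
k* = 3.3051^(1/0.62) ≈ 6.8769
y* = (k*)^α = 6.8769^0.38 ≈ 2.0807
c* = (1 − s)·y* = (1 − 0.39) × 2.0807 ≈ 1.2692

c* ≈ 1.27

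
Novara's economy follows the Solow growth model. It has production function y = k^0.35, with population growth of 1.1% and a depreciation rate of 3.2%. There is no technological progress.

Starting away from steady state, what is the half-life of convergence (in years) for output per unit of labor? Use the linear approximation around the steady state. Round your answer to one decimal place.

Near the steady state the convergence rate is λ = (1 − α)(n + δ).
λ = (1 − 0.35) × 0.043 = 0.65 × 0.043 = 0.02795
Half-life = ln 2 / λ = 0.6931 / 0.02795 ≈ 24.80 years

about 24.8 years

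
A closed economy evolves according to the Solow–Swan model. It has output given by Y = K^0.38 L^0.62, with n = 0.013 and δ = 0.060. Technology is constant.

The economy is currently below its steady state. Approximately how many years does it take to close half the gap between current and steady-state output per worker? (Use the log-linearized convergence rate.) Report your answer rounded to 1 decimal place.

Near the steady state the convergence rate is λ = (1 − α)(n + δ).
λ = (1 − 0.38) × 0.073 = 0.62 × 0.073 = 0.04526
Half-life = ln 2 / λ = 0.6931 / 0.04526 ≈ 15.31 years

t_½ ≈ 15.3 years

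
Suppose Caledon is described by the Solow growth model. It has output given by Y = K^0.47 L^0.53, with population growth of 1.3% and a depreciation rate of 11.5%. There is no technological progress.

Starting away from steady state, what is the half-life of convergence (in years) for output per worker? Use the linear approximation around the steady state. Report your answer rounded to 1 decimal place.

Near the steady state the convergence rate is λ = (1 − α)(n + δ).
λ = (1 − 0.47) × 0.128 = 0.53 × 0.128 = 0.06784
Half-life = ln 2 / λ = 0.6931 / 0.06784 ≈ 10.22 years

t_½ ≈ 10.2 years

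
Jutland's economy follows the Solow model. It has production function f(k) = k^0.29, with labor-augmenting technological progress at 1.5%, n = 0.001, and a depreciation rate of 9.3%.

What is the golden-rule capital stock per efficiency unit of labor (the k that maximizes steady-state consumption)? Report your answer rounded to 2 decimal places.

k_gold ≈ 3.97

The golden rule sets f'(k) = n + g + δ, i.e. α·k^(α−1) = n + g + δ.
So k^(1−α) = α / (n + g + δ) = 0.29 / 0.109 = 2.6606.
k_gold = 2.6606^(1/0.71) ≈ 3.9679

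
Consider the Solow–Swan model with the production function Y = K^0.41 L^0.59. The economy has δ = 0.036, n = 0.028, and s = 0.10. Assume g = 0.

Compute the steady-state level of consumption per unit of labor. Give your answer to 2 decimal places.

At the steady state, Δk = 0, so s·k^α = (n + δ)·k.
Dividing both sides by k: k^(1−α) = s / (n + δ).
k^0.59 = 0.10 / (0.028 + 0.036) = 0.10 / 0.064 = 1.5625
k* = 1.5625^(1/0.59) ≈ 2.1306
y* = (k*)^α = 2.1306^0.41 ≈ 1.3636
c* = (1 − s)·y* = (1 − 0.10) × 1.3636 ≈ 1.2272

c* ≈ 1.23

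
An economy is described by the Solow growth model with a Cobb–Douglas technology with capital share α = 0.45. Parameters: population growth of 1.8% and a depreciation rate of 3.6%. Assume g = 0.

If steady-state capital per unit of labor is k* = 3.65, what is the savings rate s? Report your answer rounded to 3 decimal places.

At the steady state, Δk = 0, so s·k^α = (n + δ)·k.
So s / (n + δ) = (k*)^(1−α) = 3.65^0.55 = 2.0383.
Therefore s = 2.0383 × (n + δ) = 2.0383 × 0.054 = 0.1101.

s ≈ 0.110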